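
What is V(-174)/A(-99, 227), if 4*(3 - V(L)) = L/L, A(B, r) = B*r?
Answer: -1/8172 ≈ -0.00012237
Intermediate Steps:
V(L) = 11/4 (V(L) = 3 - L/(4*L) = 3 - ¼*1 = 3 - ¼ = 11/4)
V(-174)/A(-99, 227) = 11/(4*((-99*227))) = (11/4)/(-22473) = (11/4)*(-1/22473) = -1/8172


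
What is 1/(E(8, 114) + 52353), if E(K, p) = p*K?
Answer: 1/53265 ≈ 1.8774e-5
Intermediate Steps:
E(K, p) = K*p
1/(E(8, 114) + 52353) = 1/(8*114 + 52353) = 1/(912 + 52353) = 1/53265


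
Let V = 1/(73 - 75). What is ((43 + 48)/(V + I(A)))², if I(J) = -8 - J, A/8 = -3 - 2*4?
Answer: 33124/25281 ≈ 1.3102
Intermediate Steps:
V = -½ (V = 1/(-2) = -½ ≈ -0.50000)
A = -88 (A = 8*(-3 - 2*4) = 8*(-3 - 8) = 8*(-11) = -88)
((43 + 48)/(V + I(A)))² = ((43 + 48)/(-½ + (-8 - 1*(-88))))² = (91/(-½ + (-8 + 88)))² = (91/(-½ + 80))² = (91/(159/2))² = (91*(2/159))² = (182/159)² = 33124/25281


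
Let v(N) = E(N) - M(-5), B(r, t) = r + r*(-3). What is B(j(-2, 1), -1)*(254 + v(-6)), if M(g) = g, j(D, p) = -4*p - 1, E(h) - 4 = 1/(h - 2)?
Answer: 10515/4 ≈ 2628.8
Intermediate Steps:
E(h) = 4 + 1/(-2 + h) (E(h) = 4 + 1/(h - 2) = 4 + 1/(-2 + h))
j(D, p) = -1 - 4*p
B(r, t) = -2*r (B(r, t) = r - 3*r = -2*r)
v(N) = 5 + (-7 + 4*N)/(-2 + N) (v(N) = (-7 + 4*N)/(-2 + N) - 1*(-5) = (-7 + 4*N)/(-2 + N) + 5 = 5 + (-7 + 4*N)/(-2 + N))
B(j(-2, 1), -1)*(254 + v(-6)) = (-2*(-1 - 4*1))*(254 + (-17 + 9*(-6))/(-2 - 6)) = (-2*(-1 - 4))*(254 + (-17 - 54)/(-8)) = (-2*(-5))*(254 - 1/8*(-71)) = 10*(254 + 71/8) = 10*(2103/8) = 10515/4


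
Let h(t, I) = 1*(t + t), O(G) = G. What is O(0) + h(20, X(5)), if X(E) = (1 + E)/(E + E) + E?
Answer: 40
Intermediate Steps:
X(E) = E + (1 + E)/(2*E) (X(E) = (1 + E)/((2*E)) + E = (1 + E)*(1/(2*E)) + E = (1 + E)/(2*E) + E = E + (1 + E)/(2*E))
h(t, I) = 2*t (h(t, I) = 1*(2*t) = 2*t)
O(0) + h(20, X(5)) = 0 + 2*20 = 0 + 40 = 40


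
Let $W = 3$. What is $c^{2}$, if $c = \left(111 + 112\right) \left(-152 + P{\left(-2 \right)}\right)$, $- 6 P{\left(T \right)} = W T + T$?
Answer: $\frac{10159833616}{9} \approx 1.1289 \cdot 10^{9}$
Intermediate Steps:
$P{\left(T \right)} = - \frac{2 T}{3}$ ($P{\left(T \right)} = - \frac{3 T + T}{6} = - \frac{4 T}{6} = - \frac{2 T}{3}$)
$c = - \frac{100796}{3}$ ($c = \left(111 + 112\right) \left(-152 - - \frac{4}{3}\right) = 223 \left(-152 + \frac{4}{3}\right) = 223 \left(- \frac{452}{3}\right) = - \frac{100796}{3} \approx -33599.0$)
$c^{2} = \left(- \frac{100796}{3}\right)^{2} = \frac{10159833616}{9}$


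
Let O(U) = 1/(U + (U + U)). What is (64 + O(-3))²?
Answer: 330625/81 ≈ 4081.8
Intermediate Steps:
O(U) = 1/(3*U) (O(U) = 1/(U + 2*U) = 1/(3*U))
(64 + O(-3))² = (64 + (⅓)/(-3))² = (64 + (⅓)*(-⅓))² = (64 - ⅑)² = (575/9)² = 330625/81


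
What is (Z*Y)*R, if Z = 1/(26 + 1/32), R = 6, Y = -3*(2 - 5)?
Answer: 1728/833 ≈ 2.0744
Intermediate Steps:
Y = 9 (Y = -3*(-3) = 9)
Z = 32/833 (Z = 1/(26 + 1/32) = 1/(833/32) = 32/833 ≈ 0.038415)
(Z*Y)*R = ((32/833)*9)*6 = (288/833)*6 = 1728/833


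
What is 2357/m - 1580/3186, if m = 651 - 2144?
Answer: -4934171/2378349 ≈ -2.0746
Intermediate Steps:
m = -1493
2357/m - 1580/3186 = 2357/(-1493) - 1580/3186 = 2357*(-1/1493) - 1580*1/3186 = -2357/1493 - 790/1593 = -4934171/2378349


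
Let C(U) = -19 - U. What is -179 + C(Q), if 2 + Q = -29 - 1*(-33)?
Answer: -200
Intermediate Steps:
Q = 2 (Q = -2 + (-29 - 1*(-33)) = -2 + (-29 + 33) = -2 + 4 = 2)
-179 + C(Q) = -179 + (-19 - 1*2) = -179 + (-19 - 2) = -179 - 21 = -200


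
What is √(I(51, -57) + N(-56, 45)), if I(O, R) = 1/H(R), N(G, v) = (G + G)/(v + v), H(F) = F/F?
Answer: I*√55/15 ≈ 0.49441*I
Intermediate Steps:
H(F) = 1
N(G, v) = G/v (N(G, v) = (2*G)/((2*v)) = (2*G)*(1/(2*v)) = G/v)
I(O, R) = 1 (I(O, R) = 1/1 = 1)
√(I(51, -57) + N(-56, 45)) = √(1 - 56/45) = √(-11/45) = I*√55/15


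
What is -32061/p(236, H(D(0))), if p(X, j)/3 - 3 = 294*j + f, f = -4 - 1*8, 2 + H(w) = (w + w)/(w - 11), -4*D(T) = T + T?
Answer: 10687/597 ≈ 17.901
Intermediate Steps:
D(T) = -T/2 (D(T) = -(T + T)/4 = -T/2)
H(w) = -2 + 2*w/(-11 + w) (H(w) = -2 + (w + w)/(w - 11) = -2 + (2*w)/(-11 + w) = -2 + 2*w/(-11 + w))
f = -12 (f = -4 - 8 = -12)
p(X, j) = -27 + 882*j (p(X, j) = 9 + 3*(294*j - 12) = 9 + 3*(-12 + 294*j) = 9 + (-36 + 882*j) = -27 + 882*j)
-32061/p(236, H(D(0))) = -32061/(-27 + 882*(22/(-11 - 1/2*0))) = -32061/(-27 + 882*(22/(-11 + 0))) = -32061/(-27 + 882*(22/(-11))) = -32061/(-27 + 882*(22*(-1/11))) = -32061/(-27 + 882*(-2)) = -32061/(-27 - 1764) = -32061/(-1791) = -32061*(-1/1791) = 10687/597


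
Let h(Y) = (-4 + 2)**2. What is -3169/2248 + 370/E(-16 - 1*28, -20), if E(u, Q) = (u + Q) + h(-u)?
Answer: -51095/6744 ≈ -7.5764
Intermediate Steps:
h(Y) = 4 (h(Y) = (-2)**2 = 4)
E(u, Q) = 4 + Q + u (E(u, Q) = (u + Q) + 4 = (Q + u) + 4 = 4 + Q + u)
-3169/2248 + 370/E(-16 - 1*28, -20) = -3169/2248 + 370/(4 - 20 + (-16 - 1*28)) = -3169*1/2248 + 370/(4 - 20 + (-16 - 28)) = -3169/2248 + 370/(4 - 20 - 44) = -3169/2248 + 370/(-60) = -3169/2248 + 370*(-1/60) = -3169/2248 - 37/6 = -51095/6744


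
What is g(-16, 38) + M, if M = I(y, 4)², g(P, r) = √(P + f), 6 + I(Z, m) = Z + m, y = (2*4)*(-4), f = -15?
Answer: 1156 + I*√31 ≈ 1156.0 + 5.5678*I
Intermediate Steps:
y = -32 (y = 8*(-4) = -32)
I(Z, m) = -6 + Z + m (I(Z, m) = -6 + (Z + m) = -6 + Z + m)
g(P, r) = √(-15 + P) (g(P, r) = √(P - 15) = √(-15 + P))
M = 1156 (M = (-6 - 32 + 4)² = (-34)² = 1156)
g(-16, 38) + M = √(-15 - 16) + 1156 = √(-31) + 1156 = I*√31 + 1156 = 1156 + I*√31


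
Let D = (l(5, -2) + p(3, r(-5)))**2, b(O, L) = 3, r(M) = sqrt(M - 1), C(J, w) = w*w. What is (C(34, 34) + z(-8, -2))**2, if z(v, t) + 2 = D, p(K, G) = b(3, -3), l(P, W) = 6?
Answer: 1525225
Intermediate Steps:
C(J, w) = w**2
r(M) = sqrt(-1 + M)
p(K, G) = 3
D = 81 (D = (6 + 3)**2 = 9**2 = 81)
z(v, t) = 79 (z(v, t) = -2 + 81 = 79)
(C(34, 34) + z(-8, -2))**2 = (34**2 + 79)**2 = (1156 + 79)**2 = 1235**2 = 1525225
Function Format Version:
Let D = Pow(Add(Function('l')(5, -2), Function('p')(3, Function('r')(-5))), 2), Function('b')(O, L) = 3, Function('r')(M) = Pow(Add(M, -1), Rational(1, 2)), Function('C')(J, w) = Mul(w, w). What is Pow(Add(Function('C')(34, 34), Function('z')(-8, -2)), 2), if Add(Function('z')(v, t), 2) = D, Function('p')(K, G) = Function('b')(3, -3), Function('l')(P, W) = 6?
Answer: 1525225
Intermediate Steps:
Function('C')(J, w) = Pow(w, 2)
Function('r')(M) = Pow(Add(-1, M), Rational(1, 2))
Function('p')(K, G) = 3
D = 81 (D = Pow(Add(6, 3), 2) = Pow(9, 2) = 81)
Function('z')(v, t) = 79 (Function('z')(v, t) = Add(-2, 81) = 79)
Pow(Add(Function('C')(34, 34), Function('z')(-8, -2)), 2) = Pow(Add(Pow(34, 2), 79), 2) = Pow(Add(1156, 79), 2) = Pow(1235, 2) = 1525225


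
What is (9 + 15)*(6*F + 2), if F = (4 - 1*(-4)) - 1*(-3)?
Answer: 1632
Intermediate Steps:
F = 11 (F = (4 + 4) + 3 = 8 + 3 = 11)
(9 + 15)*(6*F + 2) = (9 + 15)*(6*11 + 2) = 24*(66 + 2) = 24*68 = 1632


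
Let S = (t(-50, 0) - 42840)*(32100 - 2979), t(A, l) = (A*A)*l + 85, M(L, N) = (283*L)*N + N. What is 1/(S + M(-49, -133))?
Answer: -1/1243224177 ≈ -8.0436e-10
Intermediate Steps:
M(L, N) = N + 283*L*N (M(L, N) = 283*L*N + N = N + 283*L*N)
t(A, l) = 85 + l*A² (t(A, l) = A²*l + 85 = l*A² + 85 = 85 + l*A²)
S = -1245068355 (S = ((85 + 0*(-50)²) - 42840)*(32100 - 2979) = ((85 + 0*2500) - 42840)*29121 = ((85 + 0) - 42840)*29121 = (85 - 42840)*29121 = -42755*29121 = -1245068355)
1/(S + M(-49, -133)) = 1/(-1245068355 - 133*(1 + 283*(-49))) = 1/(-1245068355 - 133*(1 - 13867)) = 1/(-1245068355 - 133*(-13866)) = 1/(-1245068355 + 1844178) = 1/(-1243224177) = -1/1243224177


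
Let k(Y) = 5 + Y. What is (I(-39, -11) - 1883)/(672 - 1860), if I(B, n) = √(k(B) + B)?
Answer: 1883/1188 - I*√73/1188 ≈ 1.585 - 0.0071919*I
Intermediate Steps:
I(B, n) = √(5 + 2*B) (I(B, n) = √((5 + B) + B) = √(5 + 2*B))
(I(-39, -11) - 1883)/(672 - 1860) = (√(5 + 2*(-39)) - 1883)/(672 - 1860) = (√(5 - 78) - 1883)/(-1188) = (√(-73) - 1883)*(-1/1188) = (I*√73 - 1883)*(-1/1188) = (-1883 + I*√73)*(-1/1188) = 1883/1188 - I*√73/1188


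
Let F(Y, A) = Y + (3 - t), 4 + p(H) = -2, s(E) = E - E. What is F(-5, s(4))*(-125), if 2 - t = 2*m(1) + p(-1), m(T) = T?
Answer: 1000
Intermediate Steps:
s(E) = 0
p(H) = -6 (p(H) = -4 - 2 = -6)
t = 6 (t = 2 - (2*1 - 6) = 2 - (2 - 6) = 2 - 1*(-4) = 2 + 4 = 6)
F(Y, A) = -3 + Y (F(Y, A) = Y + (3 - 1*6) = Y + (3 - 6) = Y - 3 = -3 + Y)
F(-5, s(4))*(-125) = (-3 - 5)*(-125) = -8*(-125) = 1000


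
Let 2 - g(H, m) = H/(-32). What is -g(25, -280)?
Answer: -89/32 ≈ -2.7813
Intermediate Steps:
g(H, m) = 2 + H/32 (g(H, m) = 2 - H/(-32) = 2 - H*(-1)/32 = 2 - (-1)*H/32 = 2 + H/32)
-g(25, -280) = -(2 + (1/32)*25) = -(2 + 25/32) = -1*89/32 = -89/32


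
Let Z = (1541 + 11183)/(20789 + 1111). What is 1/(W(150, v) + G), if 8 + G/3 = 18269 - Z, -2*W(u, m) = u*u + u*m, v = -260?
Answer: 1825/115032044 ≈ 1.5865e-5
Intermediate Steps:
W(u, m) = -u**2/2 - m*u/2 (W(u, m) = -(u*u + u*m)/2 = -(u**2 + m*u)/2 = -u**2/2 - m*u/2)
Z = 3181/5475 (Z = 12724/21900 = 12724*(1/21900) = 3181/5475 ≈ 0.58100)
G = 99975794/1825 (G = -24 + 3*(18269 - 1*3181/5475) = -24 + 3*(18269 - 3181/5475) = -24 + 3*(100019594/5475) = -24 + 100019594/1825 = 99975794/1825 ≈ 54781.)
1/(W(150, v) + G) = 1/(-1/2*150*(-260 + 150) + 99975794/1825) = 1/(-1/2*150*(-110) + 99975794/1825) = 1/(8250 + 99975794/1825) = 1/(115032044/1825) = 1825/115032044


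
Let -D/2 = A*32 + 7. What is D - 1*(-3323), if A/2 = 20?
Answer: 749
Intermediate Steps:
A = 40 (A = 2*20 = 40)
D = -2574 (D = -2*(40*32 + 7) = -2*(1280 + 7) = -2*1287 = -2574)
D - 1*(-3323) = -2574 - 1*(-3323) = -2574 + 3323 = 749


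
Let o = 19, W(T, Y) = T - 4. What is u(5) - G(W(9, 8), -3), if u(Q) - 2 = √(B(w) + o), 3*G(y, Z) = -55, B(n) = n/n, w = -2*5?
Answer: 61/3 + 2*√5 ≈ 24.805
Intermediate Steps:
W(T, Y) = -4 + T
w = -10
B(n) = 1
G(y, Z) = -55/3 (G(y, Z) = (⅓)*(-55) = -55/3)
u(Q) = 2 + 2*√5 (u(Q) = 2 + √(1 + 19) = 2 + √20 = 2 + 2*√5)
u(5) - G(W(9, 8), -3) = (2 + 2*√5) - 1*(-55/3) = (2 + 2*√5) + 55/3 = 61/3 + 2*√5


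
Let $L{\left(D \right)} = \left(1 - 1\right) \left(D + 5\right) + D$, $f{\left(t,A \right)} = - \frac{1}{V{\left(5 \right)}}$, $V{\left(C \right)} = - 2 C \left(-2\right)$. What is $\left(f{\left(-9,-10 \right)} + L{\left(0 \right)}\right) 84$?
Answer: $- \frac{21}{5} \approx -4.2$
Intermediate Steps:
$V{\left(C \right)} = 4 C$
$f{\left(t,A \right)} = - \frac{1}{20}$ ($f{\left(t,A \right)} = - \frac{1}{4 \cdot 5} = - \frac{1}{20}$)
$L{\left(D \right)} = D$ ($L{\left(D \right)} = 0 \left(5 + D\right) + D = 0 + D = D$)
$\left(f{\left(-9,-10 \right)} + L{\left(0 \right)}\right) 84 = \left(- \frac{1}{20} + 0\right) 84 = \left(- \frac{1}{20}\right) 84 = - \frac{21}{5}$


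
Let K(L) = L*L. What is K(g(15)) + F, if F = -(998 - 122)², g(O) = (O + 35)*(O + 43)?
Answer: 7642624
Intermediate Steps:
g(O) = (35 + O)*(43 + O)
K(L) = L²
F = -767376 (F = -1*876² = -1*767376 = -767376)
K(g(15)) + F = (1505 + 15² + 78*15)² - 767376 = (1505 + 225 + 1170)² - 767376 = 2900² - 767376 = 8410000 - 767376 = 7642624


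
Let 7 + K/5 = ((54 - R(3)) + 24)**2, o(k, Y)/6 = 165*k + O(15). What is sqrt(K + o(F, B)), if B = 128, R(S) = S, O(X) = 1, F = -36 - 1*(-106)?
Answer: 2*sqrt(24349) ≈ 312.08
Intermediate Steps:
F = 70 (F = -36 + 106 = 70)
o(k, Y) = 6 + 990*k (o(k, Y) = 6*(165*k + 1) = 6*(1 + 165*k) = 6 + 990*k)
K = 28090 (K = -35 + 5*((54 - 1*3) + 24)**2 = -35 + 5*((54 - 3) + 24)**2 = -35 + 5*(51 + 24)**2 = -35 + 5*75**2 = -35 + 5*5625 = -35 + 28125 = 28090)
sqrt(K + o(F, B)) = sqrt(28090 + (6 + 990*70)) = sqrt(28090 + (6 + 69300)) = sqrt(28090 + 69306) = sqrt(97396) = 2*sqrt(24349)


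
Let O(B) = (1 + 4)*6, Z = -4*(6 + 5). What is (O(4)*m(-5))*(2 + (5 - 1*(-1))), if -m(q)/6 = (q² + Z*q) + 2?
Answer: -355680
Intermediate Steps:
Z = -44 (Z = -4*11 = -44)
m(q) = -12 - 6*q² + 264*q (m(q) = -6*((q² - 44*q) + 2) = -6*(2 + q² - 44*q) = -12 - 6*q² + 264*q)
O(B) = 30 (O(B) = 5*6 = 30)
(O(4)*m(-5))*(2 + (5 - 1*(-1))) = (30*(-12 - 6*(-5)² + 264*(-5)))*(2 + (5 - 1*(-1))) = (30*(-12 - 6*25 - 1320))*(2 + (5 + 1)) = (30*(-12 - 150 - 1320))*(2 + 6) = (30*(-1482))*8 = -44460*8 = -355680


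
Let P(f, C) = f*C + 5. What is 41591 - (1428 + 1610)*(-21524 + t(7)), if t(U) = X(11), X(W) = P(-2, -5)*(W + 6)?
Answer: 64656813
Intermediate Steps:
P(f, C) = 5 + C*f (P(f, C) = C*f + 5 = 5 + C*f)
X(W) = 90 + 15*W (X(W) = (5 - 5*(-2))*(W + 6) = (5 + 10)*(6 + W) = 15*(6 + W) = 90 + 15*W)
t(U) = 255 (t(U) = 90 + 15*11 = 90 + 165 = 255)
41591 - (1428 + 1610)*(-21524 + t(7)) = 41591 - (1428 + 1610)*(-21524 + 255) = 41591 - 3038*(-21269) = 41591 - 1*(-64615222) = 41591 + 64615222 = 64656813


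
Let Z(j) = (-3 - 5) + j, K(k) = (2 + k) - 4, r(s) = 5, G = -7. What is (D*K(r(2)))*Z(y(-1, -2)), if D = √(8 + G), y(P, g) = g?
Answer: -30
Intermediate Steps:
D = 1 (D = √(8 - 7) = √1 = 1)
K(k) = -2 + k
Z(j) = -8 + j
(D*K(r(2)))*Z(y(-1, -2)) = (1*(-2 + 5))*(-8 - 2) = (1*3)*(-10) = 3*(-10) = -30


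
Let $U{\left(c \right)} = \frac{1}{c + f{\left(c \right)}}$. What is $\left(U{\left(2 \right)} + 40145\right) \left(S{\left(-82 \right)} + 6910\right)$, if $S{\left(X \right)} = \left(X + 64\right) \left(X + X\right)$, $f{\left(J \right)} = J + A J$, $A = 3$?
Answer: $\frac{1979554881}{5} \approx 3.9591 \cdot 10^{8}$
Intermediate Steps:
$f{\left(J \right)} = 4 J$ ($f{\left(J \right)} = J + 3 J = 4 J$)
$S{\left(X \right)} = 2 X \left(64 + X\right)$ ($S{\left(X \right)} = \left(64 + X\right) 2 X = 2 X \left(64 + X\right)$)
$U{\left(c \right)} = \frac{1}{5 c}$ ($U{\left(c \right)} = \frac{1}{c + 4 c} = \frac{1}{5 c}$)
$\left(U{\left(2 \right)} + 40145\right) \left(S{\left(-82 \right)} + 6910\right) = \left(\frac{1}{5 \cdot 2} + 40145\right) \left(2 \left(-82\right) \left(64 - 82\right) + 6910\right) = \left(\frac{1}{5} \cdot \frac{1}{2} + 40145\right) \left(2 \left(-82\right) \left(-18\right) + 6910\right) = \left(\frac{1}{10} + 40145\right) \left(2952 + 6910\right) = \frac{401451}{10} \cdot 9862 = \frac{1979554881}{5}$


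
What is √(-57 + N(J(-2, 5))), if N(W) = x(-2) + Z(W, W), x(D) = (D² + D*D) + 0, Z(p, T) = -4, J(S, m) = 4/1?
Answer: I*√53 ≈ 7.2801*I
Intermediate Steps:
J(S, m) = 4 (J(S, m) = 4*1 = 4)
x(D) = 2*D² (x(D) = (D² + D²) + 0 = 2*D² + 0 = 2*D²)
N(W) = 4 (N(W) = 2*(-2)² - 4 = 2*4 - 4 = 8 - 4 = 4)
√(-57 + N(J(-2, 5))) = √(-57 + 4) = √(-53) = I*√53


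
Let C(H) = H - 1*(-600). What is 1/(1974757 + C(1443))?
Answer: 1/1976800 ≈ 5.0587e-7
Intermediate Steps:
C(H) = 600 + H (C(H) = H + 600 = 600 + H)
1/(1974757 + C(1443)) = 1/(1974757 + (600 + 1443)) = 1/(1974757 + 2043) = 1/1976800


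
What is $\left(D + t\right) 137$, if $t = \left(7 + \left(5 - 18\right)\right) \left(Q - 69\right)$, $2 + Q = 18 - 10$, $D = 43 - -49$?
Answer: $64390$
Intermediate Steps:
$D = 92$ ($D = 43 + 49 = 92$)
$Q = 6$ ($Q = -2 + \left(18 - 10\right) = -2 + 8 = 6$)
$t = 378$ ($t = \left(7 + \left(5 - 18\right)\right) \left(6 - 69\right) = \left(7 - 13\right) \left(-63\right) = \left(-6\right) \left(-63\right) = 378$)
$\left(D + t\right) 137 = \left(92 + 378\right) 137 = 470 \cdot 137 = 64390$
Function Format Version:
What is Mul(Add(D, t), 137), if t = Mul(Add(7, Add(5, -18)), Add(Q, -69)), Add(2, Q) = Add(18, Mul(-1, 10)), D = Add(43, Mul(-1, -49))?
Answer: 64390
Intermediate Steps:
D = 92 (D = Add(43, 49) = 92)
Q = 6 (Q = Add(-2, Add(18, Mul(-1, 10))) = Add(-2, Add(18, -10)) = Add(-2, 8) = 6)
t = 378 (t = Mul(Add(7, Add(5, -18)), Add(6, -69)) = Mul(Add(7, -13), -63) = Mul(-6, -63) = 378)
Mul(Add(D, t), 137) = Mul(Add(92, 378), 137) = Mul(470, 137) = 64390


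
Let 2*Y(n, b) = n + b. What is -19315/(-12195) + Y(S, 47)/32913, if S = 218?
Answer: 534449/336582 ≈ 1.5879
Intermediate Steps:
Y(n, b) = b/2 + n/2 (Y(n, b) = (n + b)/2 = (b + n)/2 = b/2 + n/2)
-19315/(-12195) + Y(S, 47)/32913 = -19315/(-12195) + ((1/2)*47 + (1/2)*218)/32913 = -19315*(-1/12195) + (47/2 + 109)*(1/32913) = 3863/2439 + (265/2)*(1/32913) = 3863/2439 + 5/1242 = 534449/336582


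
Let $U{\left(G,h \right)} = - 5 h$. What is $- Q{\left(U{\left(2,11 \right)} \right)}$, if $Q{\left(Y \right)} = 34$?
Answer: $-34$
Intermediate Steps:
$- Q{\left(U{\left(2,11 \right)} \right)} = \left(-1\right) 34 = -34$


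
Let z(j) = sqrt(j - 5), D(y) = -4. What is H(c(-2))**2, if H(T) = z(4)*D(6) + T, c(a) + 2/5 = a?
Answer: -256/25 + 96*I/5 ≈ -10.24 + 19.2*I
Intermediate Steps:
c(a) = -2/5 + a
z(j) = sqrt(-5 + j)
H(T) = T - 4*I (H(T) = sqrt(-5 + 4)*(-4) + T = sqrt(-1)*(-4) + T = I*(-4) + T = -4*I + T = T - 4*I)
H(c(-2))**2 = ((-2/5 - 2) - 4*I)**2 = (-12/5 - 4*I)**2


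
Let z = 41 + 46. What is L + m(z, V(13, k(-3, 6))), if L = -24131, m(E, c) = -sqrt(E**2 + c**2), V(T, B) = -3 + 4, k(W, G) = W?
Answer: -24131 - sqrt(7570) ≈ -24218.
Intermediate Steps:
z = 87
V(T, B) = 1
L + m(z, V(13, k(-3, 6))) = -24131 - sqrt(87**2 + 1**2) = -24131 - sqrt(7569 + 1) = -24131 - sqrt(7570)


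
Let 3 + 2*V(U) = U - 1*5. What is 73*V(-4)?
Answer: -438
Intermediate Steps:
V(U) = -4 + U/2 (V(U) = -3/2 + (U - 1*5)/2 = -3/2 + (U - 5)/2 = -3/2 + (-5 + U)/2 = -3/2 + (-5/2 + U/2) = -4 + U/2)
73*V(-4) = 73*(-4 + (1/2)*(-4)) = 73*(-4 - 2) = 73*(-6) = -438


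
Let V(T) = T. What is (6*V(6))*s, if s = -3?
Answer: -108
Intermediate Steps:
(6*V(6))*s = (6*6)*(-3) = 36*(-3) = -108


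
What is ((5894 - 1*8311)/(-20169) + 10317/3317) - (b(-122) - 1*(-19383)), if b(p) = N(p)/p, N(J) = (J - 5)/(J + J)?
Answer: -38594730566815525/1991496257064 ≈ -19380.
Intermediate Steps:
N(J) = (-5 + J)/(2*J) (N(J) = (-5 + J)/((2*J)) = (-5 + J)*(1/(2*J)) = (-5 + J)/(2*J))
b(p) = (-5 + p)/(2*p**2) (b(p) = ((-5 + p)/(2*p))/p = (-5 + p)/(2*p**2))
((5894 - 1*8311)/(-20169) + 10317/3317) - (b(-122) - 1*(-19383)) = ((5894 - 1*8311)/(-20169) + 10317/3317) - ((1/2)*(-5 - 122)/(-122)**2 - 1*(-19383)) = ((5894 - 8311)*(-1/20169) + 10317*(1/3317)) - ((1/2)*(1/14884)*(-127) + 19383) = (-2417*(-1/20169) + 10317/3317) - (-127/29768 + 19383) = (2417/20169 + 10317/3317) - 1*576993017/29768 = 216100762/66900573 - 576993017/29768 = -38594730566815525/1991496257064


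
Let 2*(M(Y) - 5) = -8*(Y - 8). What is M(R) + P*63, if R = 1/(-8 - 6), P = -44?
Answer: -19143/7 ≈ -2734.7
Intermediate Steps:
R = -1/14 (R = 1/(-14) = -1/14 ≈ -0.071429)
M(Y) = 37 - 4*Y (M(Y) = 5 + (-8*(Y - 8))/2 = 5 + (-8*(-8 + Y))/2 = 5 + (64 - 8*Y)/2 = 5 + (32 - 4*Y) = 37 - 4*Y)
M(R) + P*63 = (37 - 4*(-1/14)) - 44*63 = (37 + 2/7) - 2772 = 261/7 - 2772 = -19143/7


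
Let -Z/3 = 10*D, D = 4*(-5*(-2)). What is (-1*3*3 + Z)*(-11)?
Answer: 13299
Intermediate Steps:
D = 40 (D = 4*10 = 40)
Z = -1200 (Z = -30*40 = -3*400 = -1200)
(-1*3*3 + Z)*(-11) = (-1*3*3 - 1200)*(-11) = (-3*3 - 1200)*(-11) = (-9 - 1200)*(-11) = -1209*(-11) = 13299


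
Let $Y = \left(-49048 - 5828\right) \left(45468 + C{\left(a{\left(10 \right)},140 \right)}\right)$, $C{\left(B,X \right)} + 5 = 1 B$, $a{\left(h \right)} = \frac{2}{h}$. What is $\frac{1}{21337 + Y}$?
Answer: $- \frac{5}{12474086131} \approx -4.0083 \cdot 10^{-10}$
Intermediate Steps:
$C{\left(B,X \right)} = -5 + B$ ($C{\left(B,X \right)} = -5 + 1 B = -5 + B$)
$Y = - \frac{12474192816}{5}$ ($Y = \left(-49048 - 5828\right) \left(45468 - \left(5 - \frac{2}{10}\right)\right) = - 54876 \left(45468 + \left(-5 + 2 \cdot \frac{1}{10}\right)\right) = - 54876 \left(45468 + \left(-5 + \frac{1}{5}\right)\right) = - 54876 \left(45468 - \frac{24}{5}\right) = \left(-54876\right) \frac{227316}{5} = - \frac{12474192816}{5} \approx -2.4948 \cdot 10^{9}$)
$\frac{1}{21337 + Y} = \frac{1}{21337 - \frac{12474192816}{5}} = \frac{1}{- \frac{12474086131}{5}} = - \frac{5}{12474086131}$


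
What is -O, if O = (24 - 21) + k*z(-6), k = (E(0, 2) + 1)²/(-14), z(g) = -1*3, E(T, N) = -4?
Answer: -69/14 ≈ -4.9286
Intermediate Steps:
z(g) = -3
k = -9/14 (k = (-4 + 1)²/(-14) = (-3)²*(-1/14) = 9*(-1/14) = -9/14 ≈ -0.64286)
O = 69/14 (O = (24 - 21) - 9/14*(-3) = 3 + 27/14 = 69/14 ≈ 4.9286)
-O = -1*69/14 = -69/14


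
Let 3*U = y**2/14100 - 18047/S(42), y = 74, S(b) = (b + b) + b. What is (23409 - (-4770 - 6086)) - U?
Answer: 15239947477/444150 ≈ 34313.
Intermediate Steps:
S(b) = 3*b (S(b) = 2*b + b = 3*b)
U = -21147727/444150 (U = (74**2/14100 - 18047/(3*42))/3 = (5476*(1/14100) - 18047/126)/3 = (1369/3525 - 18047*1/126)/3 = (1369/3525 - 18047/126)/3 = (1/3)*(-21147727/148050) = -21147727/444150 ≈ -47.614)
(23409 - (-4770 - 6086)) - U = (23409 - (-4770 - 6086)) - 1*(-21147727/444150) = (23409 - 1*(-10856)) + 21147727/444150 = (23409 + 10856) + 21147727/444150 = 34265 + 21147727/444150 = 15239947477/444150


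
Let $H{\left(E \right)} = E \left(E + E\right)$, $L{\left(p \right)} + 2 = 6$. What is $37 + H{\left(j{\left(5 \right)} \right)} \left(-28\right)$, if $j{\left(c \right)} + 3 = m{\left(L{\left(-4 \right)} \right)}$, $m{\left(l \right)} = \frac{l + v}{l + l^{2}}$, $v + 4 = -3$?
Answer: $- \frac{25933}{50} \approx -518.66$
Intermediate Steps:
$L{\left(p \right)} = 4$ ($L{\left(p \right)} = -2 + 6 = 4$)
$v = -7$ ($v = -4 - 3 = -7$)
$m{\left(l \right)} = \frac{-7 + l}{l + l^{2}}$ ($m{\left(l \right)} = \frac{l - 7}{l + l^{2}} = \frac{-7 + l}{l + l^{2}}$)
$j{\left(c \right)} = - \frac{63}{20}$ ($j{\left(c \right)} = -3 + \frac{-7 + 4}{4 \left(1 + 4\right)} = -3 + \frac{1}{4} \cdot \frac{1}{5} \left(-3\right) = -3 - \frac{3}{20} = - \frac{63}{20}$)
$H{\left(E \right)} = 2 E^{2}$ ($H{\left(E \right)} = E 2 E = 2 E^{2}$)
$37 + H{\left(j{\left(5 \right)} \right)} \left(-28\right) = 37 + 2 \left(- \frac{63}{20}\right)^{2} \left(-28\right) = 37 + 2 \cdot \frac{3969}{400} \left(-28\right) = 37 + \frac{3969}{200} \left(-28\right) = 37 - \frac{27783}{50} = - \frac{25933}{50}$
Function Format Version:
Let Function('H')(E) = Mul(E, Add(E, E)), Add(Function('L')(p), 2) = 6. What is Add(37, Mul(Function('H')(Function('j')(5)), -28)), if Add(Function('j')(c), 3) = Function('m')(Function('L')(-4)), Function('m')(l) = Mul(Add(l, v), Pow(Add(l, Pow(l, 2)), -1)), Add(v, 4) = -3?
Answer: Rational(-25933, 50) ≈ -518.66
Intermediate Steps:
Function('L')(p) = 4 (Function('L')(p) = Add(-2, 6) = 4)
v = -7 (v = Add(-4, -3) = -7)
Function('m')(l) = Mul(Pow(Add(l, Pow(l, 2)), -1), Add(-7, l)) (Function('m')(l) = Mul(Add(l, -7), Pow(Add(l, Pow(l, 2)), -1)) = Mul(Add(-7, l), Pow(Add(l, Pow(l, 2)), -1)) = Mul(Pow(Add(l, Pow(l, 2)), -1), Add(-7, l)))
Function('j')(c) = Rational(-63, 20) (Function('j')(c) = Add(-3, Mul(Pow(4, -1), Pow(Add(1, 4), -1), Add(-7, 4))) = Add(-3, Mul(Rational(1, 4), Pow(5, -1), -3)) = Add(-3, Mul(Rational(1, 4), Rational(1, 5), -3)) = Add(-3, Rational(-3, 20)) = Rational(-63, 20))
Function('H')(E) = Mul(2, Pow(E, 2)) (Function('H')(E) = Mul(E, Mul(2, E)) = Mul(2, Pow(E, 2)))
Add(37, Mul(Function('H')(Function('j')(5)), -28)) = Add(37, Mul(Mul(2, Pow(Rational(-63, 20), 2)), -28)) = Add(37, Mul(Mul(2, Rational(3969, 400)), -28)) = Add(37, Mul(Rational(3969, 200), -28)) = Add(37, Rational(-27783, 50)) = Rational(-25933, 50)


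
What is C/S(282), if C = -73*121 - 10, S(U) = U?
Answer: -8843/282 ≈ -31.358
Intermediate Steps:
C = -8843 (C = -8833 - 10 = -8843)
C/S(282) = -8843/282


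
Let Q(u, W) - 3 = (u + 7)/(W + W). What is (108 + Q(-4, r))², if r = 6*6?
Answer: 7102225/576 ≈ 12330.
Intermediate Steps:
r = 36
Q(u, W) = 3 + (7 + u)/(2*W) (Q(u, W) = 3 + (u + 7)/(W + W) = 3 + (7 + u)/((2*W)) = 3 + (7 + u)*(1/(2*W)) = 3 + (7 + u)/(2*W))
(108 + Q(-4, r))² = (108 + (½)*(7 - 4 + 6*36)/36)² = (108 + (½)*(1/36)*(7 - 4 + 216))² = (108 + (½)*(1/36)*219)² = (108 + 73/24)² = (2665/24)² = 7102225/576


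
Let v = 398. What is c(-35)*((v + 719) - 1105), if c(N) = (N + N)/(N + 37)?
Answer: -420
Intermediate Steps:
c(N) = 2*N/(37 + N) (c(N) = (2*N)/(37 + N) = 2*N/(37 + N))
c(-35)*((v + 719) - 1105) = (2*(-35)/(37 - 35))*((398 + 719) - 1105) = (2*(-35)/2)*(1117 - 1105) = (2*(-35)*(1/2))*12 = -35*12 = -420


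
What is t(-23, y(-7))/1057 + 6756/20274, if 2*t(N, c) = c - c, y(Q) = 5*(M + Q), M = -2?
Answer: 1126/3379 ≈ 0.33323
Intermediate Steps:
y(Q) = -10 + 5*Q (y(Q) = 5*(-2 + Q) = -10 + 5*Q)
t(N, c) = 0 (t(N, c) = (c - c)/2 = (½)*0 = 0)
t(-23, y(-7))/1057 + 6756/20274 = 0/1057 + 6756/20274 = 0*(1/1057) + 6756*(1/20274) = 0 + 1126/3379 = 1126/3379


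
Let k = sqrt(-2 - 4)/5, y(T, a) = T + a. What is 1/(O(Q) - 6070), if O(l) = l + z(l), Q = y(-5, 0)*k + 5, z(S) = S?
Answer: I/(2*(sqrt(6) - 3030*I)) ≈ -0.00016502 + 1.334e-7*I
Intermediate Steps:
k = I*sqrt(6)/5 (k = sqrt(-6)*(1/5) = (I*sqrt(6))*(1/5) = I*sqrt(6)/5 ≈ 0.4899*I)
Q = 5 - I*sqrt(6) (Q = (-5 + 0)*(I*sqrt(6)/5) + 5 = -I*sqrt(6) + 5 = 5 - I*sqrt(6) ≈ 5.0 - 2.4495*I)
O(l) = 2*l (O(l) = l + l = 2*l)
1/(O(Q) - 6070) = 1/(2*(5 - I*sqrt(6)) - 6070) = 1/((10 - 2*I*sqrt(6)) - 6070) = 1/(-6060 - 2*I*sqrt(6))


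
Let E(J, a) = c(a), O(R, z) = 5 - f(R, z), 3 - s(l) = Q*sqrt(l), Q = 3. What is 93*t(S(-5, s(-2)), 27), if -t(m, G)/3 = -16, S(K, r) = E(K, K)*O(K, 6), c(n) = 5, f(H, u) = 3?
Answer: 4464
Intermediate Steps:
s(l) = 3 - 3*sqrt(l)
O(R, z) = 2 (O(R, z) = 5 - 1*3 = 5 - 3 = 2)
E(J, a) = 5
S(K, r) = 10 (S(K, r) = 5*2 = 10)
t(m, G) = 48 (t(m, G) = -3*(-16) = 48)
93*t(S(-5, s(-2)), 27) = 93*48 = 4464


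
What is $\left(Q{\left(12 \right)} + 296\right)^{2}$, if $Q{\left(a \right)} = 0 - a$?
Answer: $80656$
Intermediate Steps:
$Q{\left(a \right)} = - a$
$\left(Q{\left(12 \right)} + 296\right)^{2} = \left(\left(-1\right) 12 + 296\right)^{2} = \left(-12 + 296\right)^{2} = 284^{2} = 80656$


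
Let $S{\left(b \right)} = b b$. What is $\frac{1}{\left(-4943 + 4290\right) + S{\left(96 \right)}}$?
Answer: $\frac{1}{8563} \approx 0.00011678$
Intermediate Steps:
$S{\left(b \right)} = b^{2}$
$\frac{1}{\left(-4943 + 4290\right) + S{\left(96 \right)}} = \frac{1}{\left(-4943 + 4290\right) + 96^{2}} = \frac{1}{-653 + 9216} = \frac{1}{8563}$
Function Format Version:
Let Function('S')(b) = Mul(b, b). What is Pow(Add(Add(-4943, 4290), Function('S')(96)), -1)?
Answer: Rational(1, 8563) ≈ 0.00011678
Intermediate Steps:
Function('S')(b) = Pow(b, 2)
Pow(Add(Add(-4943, 4290), Function('S')(96)), -1) = Pow(Add(Add(-4943, 4290), Pow(96, 2)), -1) = Pow(Add(-653, 9216), -1) = Pow(8563, -1) = Rational(1, 8563)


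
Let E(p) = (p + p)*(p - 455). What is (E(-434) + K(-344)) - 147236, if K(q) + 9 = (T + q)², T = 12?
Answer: 734631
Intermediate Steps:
K(q) = -9 + (12 + q)²
E(p) = 2*p*(-455 + p) (E(p) = (2*p)*(-455 + p) = 2*p*(-455 + p))
(E(-434) + K(-344)) - 147236 = (2*(-434)*(-455 - 434) + (-9 + (12 - 344)²)) - 147236 = (2*(-434)*(-889) + (-9 + (-332)²)) - 147236 = (771652 + (-9 + 110224)) - 147236 = (771652 + 110215) - 147236 = 881867 - 147236 = 734631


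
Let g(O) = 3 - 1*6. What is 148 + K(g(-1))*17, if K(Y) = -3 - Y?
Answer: 148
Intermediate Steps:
g(O) = -3 (g(O) = 3 - 6 = -3)
148 + K(g(-1))*17 = 148 + (-3 - 1*(-3))*17 = 148 + (-3 + 3)*17 = 148 + 0*17 = 148 + 0 = 148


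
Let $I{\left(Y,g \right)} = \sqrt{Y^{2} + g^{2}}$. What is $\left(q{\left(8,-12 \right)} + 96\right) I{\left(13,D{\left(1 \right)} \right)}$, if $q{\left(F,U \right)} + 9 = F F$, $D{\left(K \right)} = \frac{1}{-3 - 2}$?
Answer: $\frac{151 \sqrt{4226}}{5} \approx 1963.2$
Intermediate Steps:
$D{\left(K \right)} = - \frac{1}{5}$ ($D{\left(K \right)} = \frac{1}{-5} = - \frac{1}{5}$)
$q{\left(F,U \right)} = -9 + F^{2}$ ($q{\left(F,U \right)} = -9 + F F = -9 + F^{2}$)
$\left(q{\left(8,-12 \right)} + 96\right) I{\left(13,D{\left(1 \right)} \right)} = \left(\left(-9 + 8^{2}\right) + 96\right) \sqrt{13^{2} + \left(- \frac{1}{5}\right)^{2}} = \left(\left(-9 + 64\right) + 96\right) \sqrt{169 + \frac{1}{25}} = \left(55 + 96\right) \sqrt{\frac{4226}{25}} = 151 \frac{\sqrt{4226}}{5} = \frac{151 \sqrt{4226}}{5}$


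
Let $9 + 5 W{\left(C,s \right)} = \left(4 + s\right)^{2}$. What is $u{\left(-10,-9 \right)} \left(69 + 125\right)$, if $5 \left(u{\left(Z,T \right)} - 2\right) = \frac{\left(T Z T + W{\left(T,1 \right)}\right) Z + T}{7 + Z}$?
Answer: $- \frac{1557626}{15} \approx -1.0384 \cdot 10^{5}$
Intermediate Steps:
$W{\left(C,s \right)} = - \frac{9}{5} + \frac{\left(4 + s\right)^{2}}{5}$
$u{\left(Z,T \right)} = 2 + \frac{T + Z \left(\frac{16}{5} + Z T^{2}\right)}{5 \left(7 + Z\right)}$ ($u{\left(Z,T \right)} = 2 + \frac{\left(\left(T Z T - \left(\frac{9}{5} - \frac{\left(4 + 1\right)^{2}}{5}\right)\right) Z + T\right) \frac{1}{7 + Z}}{5} = 2 + \frac{\left(\left(Z T^{2} - \left(\frac{9}{5} - \frac{5^{2}}{5}\right)\right) Z + T\right) \frac{1}{7 + Z}}{5} = 2 + \frac{\left(\left(Z T^{2} + \left(- \frac{9}{5} + \frac{1}{5} \cdot 25\right)\right) Z + T\right) \frac{1}{7 + Z}}{5} = 2 + \frac{\left(\left(Z T^{2} + \left(- \frac{9}{5} + 5\right)\right) Z + T\right) \frac{1}{7 + Z}}{5} = 2 + \frac{\left(\left(Z T^{2} + \frac{16}{5}\right) Z + T\right) \frac{1}{7 + Z}}{5} = 2 + \frac{\left(\left(\frac{16}{5} + Z T^{2}\right) Z + T\right) \frac{1}{7 + Z}}{5} = 2 + \frac{\left(Z \left(\frac{16}{5} + Z T^{2}\right) + T\right) \frac{1}{7 + Z}}{5} = 2 + \frac{\left(T + Z \left(\frac{16}{5} + Z T^{2}\right)\right) \frac{1}{7 + Z}}{5} = 2 + \frac{\frac{1}{7 + Z} \left(T + Z \left(\frac{16}{5} + Z T^{2}\right)\right)}{5} = 2 + \frac{T + Z \left(\frac{16}{5} + Z T^{2}\right)}{5 \left(7 + Z\right)}$)
$u{\left(-10,-9 \right)} \left(69 + 125\right) = \frac{350 + 5 \left(-9\right) + 66 \left(-10\right) + 5 \left(-9\right)^{2} \left(-10\right)^{2}}{25 \left(7 - 10\right)} \left(69 + 125\right) = \frac{350 - 45 - 660 + 5 \cdot 81 \cdot 100}{25 \left(-3\right)} 194 = \frac{1}{25} \left(- \frac{1}{3}\right) \left(350 - 45 - 660 + 40500\right) 194 = \frac{1}{25} \left(- \frac{1}{3}\right) 40145 \cdot 194 = \left(- \frac{8029}{15}\right) 194 = - \frac{1557626}{15}$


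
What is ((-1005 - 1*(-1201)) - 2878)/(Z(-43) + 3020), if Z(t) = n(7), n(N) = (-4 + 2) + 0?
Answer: -447/503 ≈ -0.88867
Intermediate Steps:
n(N) = -2 (n(N) = -2 + 0 = -2)
Z(t) = -2
((-1005 - 1*(-1201)) - 2878)/(Z(-43) + 3020) = ((-1005 - 1*(-1201)) - 2878)/(-2 + 3020) = ((-1005 + 1201) - 2878)/3018 = (196 - 2878)*(1/3018) = -2682*1/3018 = -447/503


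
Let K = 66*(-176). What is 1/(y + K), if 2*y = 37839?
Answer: 2/14607 ≈ 0.00013692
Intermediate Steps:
y = 37839/2 (y = (½)*37839 = 37839/2 ≈ 18920.)
K = -11616
1/(y + K) = 1/(37839/2 - 11616) = 1/(14607/2) = 2/14607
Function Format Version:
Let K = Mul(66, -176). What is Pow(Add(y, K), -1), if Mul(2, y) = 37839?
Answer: Rational(2, 14607) ≈ 0.00013692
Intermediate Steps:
y = Rational(37839, 2) (y = Mul(Rational(1, 2), 37839) = Rational(37839, 2) ≈ 18920.)
K = -11616
Pow(Add(y, K), -1) = Pow(Add(Rational(37839, 2), -11616), -1) = Pow(Rational(14607, 2), -1) = Rational(2, 14607)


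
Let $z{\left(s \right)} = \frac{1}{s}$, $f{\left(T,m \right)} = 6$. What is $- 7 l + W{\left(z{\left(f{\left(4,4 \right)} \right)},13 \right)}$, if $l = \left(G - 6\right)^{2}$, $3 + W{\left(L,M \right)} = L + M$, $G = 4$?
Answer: $- \frac{107}{6} \approx -17.833$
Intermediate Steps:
$W{\left(L,M \right)} = -3 + L + M$ ($W{\left(L,M \right)} = -3 + \left(L + M\right) = -3 + L + M$)
$l = 4$ ($l = \left(4 - 6\right)^{2} = \left(-2\right)^{2} = 4$)
$- 7 l + W{\left(z{\left(f{\left(4,4 \right)} \right)},13 \right)} = \left(-7\right) 4 + \left(-3 + \frac{1}{6} + 13\right) = -28 + \left(-3 + \frac{1}{6} + 13\right) = -28 + \frac{61}{6} = - \frac{107}{6}$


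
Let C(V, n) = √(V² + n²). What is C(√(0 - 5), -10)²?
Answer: 95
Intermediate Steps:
C(√(0 - 5), -10)² = (√((√(0 - 5))² + (-10)²))² = (√((√(-5))² + 100))² = (√((I*√5)² + 100))² = (√(-5 + 100))² = (√95)² = 95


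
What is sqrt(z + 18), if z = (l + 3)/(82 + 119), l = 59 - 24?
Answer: 2*sqrt(183714)/201 ≈ 4.2649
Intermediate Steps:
l = 35
z = 38/201 (z = (35 + 3)/(82 + 119) = 38/201 ≈ 0.18905)
sqrt(z + 18) = sqrt(38/201 + 18) = sqrt(3656/201) = 2*sqrt(183714)/201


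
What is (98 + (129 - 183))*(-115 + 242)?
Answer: 5588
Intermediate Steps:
(98 + (129 - 183))*(-115 + 242) = (98 - 54)*127 = 44*127 = 5588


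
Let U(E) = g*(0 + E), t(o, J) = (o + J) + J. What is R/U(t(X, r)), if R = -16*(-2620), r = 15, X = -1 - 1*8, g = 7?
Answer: 41920/147 ≈ 285.17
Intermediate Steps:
X = -9 (X = -1 - 8 = -9)
t(o, J) = o + 2*J (t(o, J) = (J + o) + J = o + 2*J)
U(E) = 7*E (U(E) = 7*(0 + E) = 7*E)
R = 41920
R/U(t(X, r)) = 41920/((7*(-9 + 2*15))) = 41920/((7*(-9 + 30))) = 41920/((7*21)) = 41920/147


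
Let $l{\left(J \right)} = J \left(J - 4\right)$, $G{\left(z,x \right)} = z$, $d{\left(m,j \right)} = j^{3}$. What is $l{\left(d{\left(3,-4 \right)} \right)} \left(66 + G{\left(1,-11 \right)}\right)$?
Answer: $291584$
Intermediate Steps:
$l{\left(J \right)} = J \left(-4 + J\right)$
$l{\left(d{\left(3,-4 \right)} \right)} \left(66 + G{\left(1,-11 \right)}\right) = \left(-4\right)^{3} \left(-4 + \left(-4\right)^{3}\right) \left(66 + 1\right) = - 64 \left(-4 - 64\right) 67 = \left(-64\right) \left(-68\right) 67 = 4352 \cdot 67 = 291584$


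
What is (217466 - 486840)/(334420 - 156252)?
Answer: -134687/89084 ≈ -1.5119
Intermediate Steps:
(217466 - 486840)/(334420 - 156252) = -269374/178168 = -269374*1/178168 = -134687/89084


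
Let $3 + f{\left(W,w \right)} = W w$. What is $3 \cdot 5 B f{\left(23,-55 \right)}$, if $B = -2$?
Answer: $38040$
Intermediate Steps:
$f{\left(W,w \right)} = -3 + W w$
$3 \cdot 5 B f{\left(23,-55 \right)} = 3 \cdot 5 \left(-2\right) \left(-3 + 23 \left(-55\right)\right) = 15 \left(-2\right) \left(-3 - 1265\right) = \left(-30\right) \left(-1268\right) = 38040$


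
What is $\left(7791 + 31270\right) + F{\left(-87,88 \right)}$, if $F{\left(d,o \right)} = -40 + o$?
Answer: $39109$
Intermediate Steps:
$\left(7791 + 31270\right) + F{\left(-87,88 \right)} = \left(7791 + 31270\right) + \left(-40 + 88\right) = 39061 + 48 = 39109$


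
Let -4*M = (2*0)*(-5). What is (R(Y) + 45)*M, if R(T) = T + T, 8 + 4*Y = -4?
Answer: 0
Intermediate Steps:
Y = -3 (Y = -2 + (1/4)*(-4) = -2 - 1 = -3)
R(T) = 2*T
M = 0 (M = -2*0*(-5)/4 = -0*(-5) = -1/4*0 = 0)
(R(Y) + 45)*M = (2*(-3) + 45)*0 = (-6 + 45)*0 = 39*0 = 0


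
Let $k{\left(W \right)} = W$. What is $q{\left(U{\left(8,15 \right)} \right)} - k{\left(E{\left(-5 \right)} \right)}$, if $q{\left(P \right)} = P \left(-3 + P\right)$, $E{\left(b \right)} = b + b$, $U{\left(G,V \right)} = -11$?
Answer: $164$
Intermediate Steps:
$E{\left(b \right)} = 2 b$
$q{\left(U{\left(8,15 \right)} \right)} - k{\left(E{\left(-5 \right)} \right)} = - 11 \left(-3 - 11\right) - 2 \left(-5\right) = \left(-11\right) \left(-14\right) - -10 = 154 + 10 = 164$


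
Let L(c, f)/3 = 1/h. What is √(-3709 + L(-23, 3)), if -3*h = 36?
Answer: I*√14837/2 ≈ 60.904*I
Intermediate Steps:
h = -12 (h = -⅓*36 = -12)
L(c, f) = -¼ (L(c, f) = 3/(-12) = 3*(-1/12) = -¼)
√(-3709 + L(-23, 3)) = √(-3709 - ¼) = √(-14837/4) = I*√14837/2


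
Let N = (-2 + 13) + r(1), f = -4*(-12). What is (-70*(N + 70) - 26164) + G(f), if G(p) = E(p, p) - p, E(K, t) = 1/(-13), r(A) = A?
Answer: -415377/13 ≈ -31952.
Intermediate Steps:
E(K, t) = -1/13
f = 48
N = 12 (N = (-2 + 13) + 1 = 11 + 1 = 12)
G(p) = -1/13 - p
(-70*(N + 70) - 26164) + G(f) = (-70*(12 + 70) - 26164) + (-1/13 - 1*48) = (-70*82 - 26164) + (-1/13 - 48) = (-5740 - 26164) - 625/13 = -31904 - 625/13 = -415377/13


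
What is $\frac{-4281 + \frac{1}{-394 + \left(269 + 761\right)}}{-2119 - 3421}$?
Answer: $\frac{544543}{704688} \approx 0.77274$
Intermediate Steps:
$\frac{-4281 + \frac{1}{-394 + \left(269 + 761\right)}}{-2119 - 3421} = \frac{-4281 + \frac{1}{-394 + 1030}}{-5540} = \left(-4281 + \frac{1}{636}\right) \left(- \frac{1}{5540}\right) = \left(- \frac{2722715}{636}\right) \left(- \frac{1}{5540}\right) = \frac{544543}{704688}$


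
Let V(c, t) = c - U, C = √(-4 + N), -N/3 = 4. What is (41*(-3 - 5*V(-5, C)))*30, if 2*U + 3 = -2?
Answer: 11685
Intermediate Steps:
N = -12 (N = -3*4 = -12)
U = -5/2 (U = -3/2 + (½)*(-2) = -3/2 - 1 = -5/2 ≈ -2.5000)
C = 4*I (C = √(-4 - 12) = √(-16) = 4*I ≈ 4.0*I)
V(c, t) = 5/2 + c (V(c, t) = c - 1*(-5/2) = c + 5/2 = 5/2 + c)
(41*(-3 - 5*V(-5, C)))*30 = (41*(-3 - 5*(5/2 - 5)))*30 = (41*(-3 - 5*(-5/2)))*30 = (41*(-3 + 25/2))*30 = (41*(19/2))*30 = (779/2)*30 = 11685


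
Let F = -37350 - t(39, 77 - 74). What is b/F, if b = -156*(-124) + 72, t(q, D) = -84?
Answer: -3236/6211 ≈ -0.52101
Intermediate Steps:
b = 19416 (b = 19344 + 72 = 19416)
F = -37266 (F = -37350 - 1*(-84) = -37350 + 84 = -37266)
b/F = 19416/(-37266) = 19416*(-1/37266) = -3236/6211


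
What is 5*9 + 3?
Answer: 48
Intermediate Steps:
5*9 + 3 = 45 + 3 = 48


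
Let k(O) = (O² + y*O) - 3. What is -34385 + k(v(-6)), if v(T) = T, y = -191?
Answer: -33206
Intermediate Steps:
k(O) = -3 + O² - 191*O (k(O) = (O² - 191*O) - 3 = -3 + O² - 191*O)
-34385 + k(v(-6)) = -34385 + (-3 + (-6)² - 191*(-6)) = -34385 + (-3 + 36 + 1146) = -34385 + 1179 = -33206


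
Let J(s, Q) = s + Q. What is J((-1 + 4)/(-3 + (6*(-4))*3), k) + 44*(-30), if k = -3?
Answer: -33076/25 ≈ -1323.0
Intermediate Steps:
J(s, Q) = Q + s
J((-1 + 4)/(-3 + (6*(-4))*3), k) + 44*(-30) = (-3 + (-1 + 4)/(-3 + (6*(-4))*3)) + 44*(-30) = (-3 + 3/(-3 - 24*3)) - 1320 = (-3 + 3/(-3 - 72)) - 1320 = (-3 + 3/(-75)) - 1320 = (-3 + 3*(-1/75)) - 1320 = (-3 - 1/25) - 1320 = -76/25 - 1320 = -33076/25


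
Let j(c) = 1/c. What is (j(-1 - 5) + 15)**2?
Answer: 7921/36 ≈ 220.03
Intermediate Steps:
(j(-1 - 5) + 15)**2 = (1/(-1 - 5) + 15)**2 = (1/(-6) + 15)**2 = (-1/6 + 15)**2 = (89/6)**2 = 7921/36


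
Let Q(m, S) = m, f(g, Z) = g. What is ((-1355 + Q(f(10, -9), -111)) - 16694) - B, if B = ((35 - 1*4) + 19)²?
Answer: -20539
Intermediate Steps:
B = 2500 (B = ((35 - 4) + 19)² = (31 + 19)² = 50² = 2500)
((-1355 + Q(f(10, -9), -111)) - 16694) - B = ((-1355 + 10) - 16694) - 1*2500 = (-1345 - 16694) - 2500 = -18039 - 2500 = -20539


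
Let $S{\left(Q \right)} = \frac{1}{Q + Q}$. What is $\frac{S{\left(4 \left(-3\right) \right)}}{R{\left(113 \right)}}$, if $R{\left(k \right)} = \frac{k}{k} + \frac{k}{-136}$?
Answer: $- \frac{17}{69} \approx -0.24638$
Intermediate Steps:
$R{\left(k \right)} = 1 - \frac{k}{136}$ ($R{\left(k \right)} = 1 + k \left(- \frac{1}{136}\right) = 1 - \frac{k}{136}$)
$S{\left(Q \right)} = \frac{1}{2 Q}$
$\frac{S{\left(4 \left(-3\right) \right)}}{R{\left(113 \right)}} = \frac{\frac{1}{2} \frac{1}{4 \left(-3\right)}}{1 - \frac{113}{136}} = \frac{\frac{1}{2} \frac{1}{-12}}{1 - \frac{113}{136}} = \frac{\frac{1}{2} \left(- \frac{1}{12}\right)}{\frac{23}{136}} = \left(- \frac{1}{24}\right) \frac{136}{23} = - \frac{17}{69}$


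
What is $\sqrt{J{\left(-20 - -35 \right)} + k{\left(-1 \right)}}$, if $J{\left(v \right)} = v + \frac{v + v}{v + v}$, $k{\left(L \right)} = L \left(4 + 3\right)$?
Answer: $3$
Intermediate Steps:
$k{\left(L \right)} = 7 L$ ($k{\left(L \right)} = L 7 = 7 L$)
$J{\left(v \right)} = 1 + v$ ($J{\left(v \right)} = v + \frac{2 v}{2 v} = v + 2 v \frac{1}{2 v} = v + 1 = 1 + v$)
$\sqrt{J{\left(-20 - -35 \right)} + k{\left(-1 \right)}} = \sqrt{\left(1 - -15\right) + 7 \left(-1\right)} = \sqrt{\left(1 + \left(-20 + 35\right)\right) - 7} = \sqrt{\left(1 + 15\right) - 7} = \sqrt{16 - 7} = \sqrt{9} = 3$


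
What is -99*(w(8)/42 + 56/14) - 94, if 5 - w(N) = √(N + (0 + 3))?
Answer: -7025/14 + 33*√11/14 ≈ -493.97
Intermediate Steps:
w(N) = 5 - √(3 + N) (w(N) = 5 - √(N + (0 + 3)) = 5 - √(N + 3) = 5 - √(3 + N))
-99*(w(8)/42 + 56/14) - 94 = -99*((5 - √(3 + 8))/42 + 56/14) - 94 = -99*((5 - √11)*(1/42) + 56*(1/14)) - 94 = -99*((5/42 - √11/42) + 4) - 94 = -99*(173/42 - √11/42) - 94 = (-5709/14 + 33*√11/14) - 94 = -7025/14 + 33*√11/14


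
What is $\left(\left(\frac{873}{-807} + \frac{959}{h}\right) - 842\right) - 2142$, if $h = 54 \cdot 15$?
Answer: $- \frac{650161499}{217890} \approx -2983.9$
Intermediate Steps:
$h = 810$
$\left(\left(\frac{873}{-807} + \frac{959}{h}\right) - 842\right) - 2142 = \left(\left(\frac{873}{-807} + \frac{959}{810}\right) - 842\right) - 2142 = \left(\left(873 \left(- \frac{1}{807}\right) + 959 \cdot \frac{1}{810}\right) - 842\right) - 2142 = \left(\left(- \frac{291}{269} + \frac{959}{810}\right) - 842\right) - 2142 = \left(\frac{22261}{217890} - 842\right) - 2142 = - \frac{183441119}{217890} - 2142 = - \frac{650161499}{217890}$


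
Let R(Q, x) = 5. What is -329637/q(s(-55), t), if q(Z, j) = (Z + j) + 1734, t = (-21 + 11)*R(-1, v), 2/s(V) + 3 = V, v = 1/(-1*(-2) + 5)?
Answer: -9559473/48835 ≈ -195.75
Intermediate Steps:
v = 1/7 (v = 1/(2 + 5) = 1/7 ≈ 0.14286)
s(V) = 2/(-3 + V)
t = -50 (t = (-21 + 11)*5 = -10*5 = -50)
q(Z, j) = 1734 + Z + j
-329637/q(s(-55), t) = -329637/(1734 + 2/(-3 - 55) - 50) = -329637/(1734 + 2/(-58) - 50) = -329637/(1734 + 2*(-1/58) - 50) = -329637/(1734 - 1/29 - 50) = -329637/48835/29 = -329637*29/48835 = -9559473/48835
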